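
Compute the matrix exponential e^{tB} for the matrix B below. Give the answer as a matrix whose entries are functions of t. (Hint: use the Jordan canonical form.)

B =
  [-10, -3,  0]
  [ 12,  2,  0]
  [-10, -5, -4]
e^{tB} =
  [-6*t*exp(-4*t) + exp(-4*t), -3*t*exp(-4*t), 0]
  [12*t*exp(-4*t), 6*t*exp(-4*t) + exp(-4*t), 0]
  [-10*t*exp(-4*t), -5*t*exp(-4*t), exp(-4*t)]

Strategy: write B = P · J · P⁻¹ where J is a Jordan canonical form, so e^{tB} = P · e^{tJ} · P⁻¹, and e^{tJ} can be computed block-by-block.

B has Jordan form
J =
  [-4,  1,  0]
  [ 0, -4,  0]
  [ 0,  0, -4]
(up to reordering of blocks).

Per-block formulas:
  For a 1×1 block at λ = -4: exp(t · [-4]) = [e^(-4t)].
  For a 2×2 Jordan block J_2(-4): exp(t · J_2(-4)) = e^(-4t)·(I + t·N), where N is the 2×2 nilpotent shift.

After assembling e^{tJ} and conjugating by P, we get:

e^{tB} =
  [-6*t*exp(-4*t) + exp(-4*t), -3*t*exp(-4*t), 0]
  [12*t*exp(-4*t), 6*t*exp(-4*t) + exp(-4*t), 0]
  [-10*t*exp(-4*t), -5*t*exp(-4*t), exp(-4*t)]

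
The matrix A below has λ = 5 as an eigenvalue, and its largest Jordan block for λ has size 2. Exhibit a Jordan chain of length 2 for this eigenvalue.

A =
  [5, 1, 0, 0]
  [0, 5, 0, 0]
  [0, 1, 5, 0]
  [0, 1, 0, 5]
A Jordan chain for λ = 5 of length 2:
v_1 = (1, 0, 1, 1)ᵀ
v_2 = (0, 1, 0, 0)ᵀ

Let N = A − (5)·I. We want v_2 with N^2 v_2 = 0 but N^1 v_2 ≠ 0; then v_{j-1} := N · v_j for j = 2, …, 2.

Pick v_2 = (0, 1, 0, 0)ᵀ.
Then v_1 = N · v_2 = (1, 0, 1, 1)ᵀ.

Sanity check: (A − (5)·I) v_1 = (0, 0, 0, 0)ᵀ = 0. ✓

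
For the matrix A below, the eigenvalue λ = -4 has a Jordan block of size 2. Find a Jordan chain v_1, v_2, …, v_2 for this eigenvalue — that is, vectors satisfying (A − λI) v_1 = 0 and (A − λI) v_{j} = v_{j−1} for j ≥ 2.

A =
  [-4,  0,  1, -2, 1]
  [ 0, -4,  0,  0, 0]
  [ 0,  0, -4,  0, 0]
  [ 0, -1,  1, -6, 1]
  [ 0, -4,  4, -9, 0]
A Jordan chain for λ = -4 of length 2:
v_1 = (1, 0, 0, 0, 0)ᵀ
v_2 = (0, 1, 1, 0, 0)ᵀ

Let N = A − (-4)·I. We want v_2 with N^2 v_2 = 0 but N^1 v_2 ≠ 0; then v_{j-1} := N · v_j for j = 2, …, 2.

Pick v_2 = (0, 1, 1, 0, 0)ᵀ.
Then v_1 = N · v_2 = (1, 0, 0, 0, 0)ᵀ.

Sanity check: (A − (-4)·I) v_1 = (0, 0, 0, 0, 0)ᵀ = 0. ✓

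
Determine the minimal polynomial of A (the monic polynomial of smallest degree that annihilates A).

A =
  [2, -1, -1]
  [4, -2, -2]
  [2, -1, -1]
x^2 + x

The characteristic polynomial is χ_A(x) = x^2*(x + 1), so the eigenvalues are known. The minimal polynomial is
  m_A(x) = Π_λ (x − λ)^{k_λ}
where k_λ is the size of the *largest* Jordan block for λ (equivalently, the smallest k with (A − λI)^k v = 0 for every generalised eigenvector v of λ).

  λ = -1: largest Jordan block has size 1, contributing (x + 1)
  λ = 0: largest Jordan block has size 1, contributing (x − 0)

So m_A(x) = x*(x + 1) = x^2 + x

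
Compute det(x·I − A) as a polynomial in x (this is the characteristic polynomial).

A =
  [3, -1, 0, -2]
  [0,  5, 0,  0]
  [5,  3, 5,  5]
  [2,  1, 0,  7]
x^4 - 20*x^3 + 150*x^2 - 500*x + 625

Expanding det(x·I − A) (e.g. by cofactor expansion or by noting that A is similar to its Jordan form J, which has the same characteristic polynomial as A) gives
  χ_A(x) = x^4 - 20*x^3 + 150*x^2 - 500*x + 625
which factors as (x - 5)^4. The eigenvalues (with algebraic multiplicities) are λ = 5 with multiplicity 4.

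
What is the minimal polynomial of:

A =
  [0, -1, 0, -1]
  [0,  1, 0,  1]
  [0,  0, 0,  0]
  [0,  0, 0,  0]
x^2 - x

The characteristic polynomial is χ_A(x) = x^3*(x - 1), so the eigenvalues are known. The minimal polynomial is
  m_A(x) = Π_λ (x − λ)^{k_λ}
where k_λ is the size of the *largest* Jordan block for λ (equivalently, the smallest k with (A − λI)^k v = 0 for every generalised eigenvector v of λ).

  λ = 0: largest Jordan block has size 1, contributing (x − 0)
  λ = 1: largest Jordan block has size 1, contributing (x − 1)

So m_A(x) = x*(x - 1) = x^2 - x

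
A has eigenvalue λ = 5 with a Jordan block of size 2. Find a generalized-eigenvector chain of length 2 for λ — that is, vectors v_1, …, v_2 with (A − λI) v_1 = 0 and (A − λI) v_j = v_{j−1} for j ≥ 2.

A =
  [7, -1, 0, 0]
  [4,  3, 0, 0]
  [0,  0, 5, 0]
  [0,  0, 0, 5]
A Jordan chain for λ = 5 of length 2:
v_1 = (2, 4, 0, 0)ᵀ
v_2 = (1, 0, 0, 0)ᵀ

Let N = A − (5)·I. We want v_2 with N^2 v_2 = 0 but N^1 v_2 ≠ 0; then v_{j-1} := N · v_j for j = 2, …, 2.

Pick v_2 = (1, 0, 0, 0)ᵀ.
Then v_1 = N · v_2 = (2, 4, 0, 0)ᵀ.

Sanity check: (A − (5)·I) v_1 = (0, 0, 0, 0)ᵀ = 0. ✓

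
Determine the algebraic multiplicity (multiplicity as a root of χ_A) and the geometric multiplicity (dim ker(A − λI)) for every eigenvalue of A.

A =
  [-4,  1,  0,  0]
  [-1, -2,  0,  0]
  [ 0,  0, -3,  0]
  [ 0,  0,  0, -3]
λ = -3: alg = 4, geom = 3

Step 1 — factor the characteristic polynomial to read off the algebraic multiplicities:
  χ_A(x) = (x + 3)^4

Step 2 — compute geometric multiplicities via the rank-nullity identity g(λ) = n − rank(A − λI):
  rank(A − (-3)·I) = 1, so dim ker(A − (-3)·I) = n − 1 = 3

Summary:
  λ = -3: algebraic multiplicity = 4, geometric multiplicity = 3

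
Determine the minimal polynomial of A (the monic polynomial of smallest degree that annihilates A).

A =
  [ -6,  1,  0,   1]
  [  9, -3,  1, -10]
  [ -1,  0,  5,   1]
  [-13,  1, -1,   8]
x^4 - 4*x^3 - 44*x^2 + 96*x + 576

The characteristic polynomial is χ_A(x) = (x - 6)^2*(x + 4)^2, so the eigenvalues are known. The minimal polynomial is
  m_A(x) = Π_λ (x − λ)^{k_λ}
where k_λ is the size of the *largest* Jordan block for λ (equivalently, the smallest k with (A − λI)^k v = 0 for every generalised eigenvector v of λ).

  λ = -4: largest Jordan block has size 2, contributing (x + 4)^2
  λ = 6: largest Jordan block has size 2, contributing (x − 6)^2

So m_A(x) = (x - 6)^2*(x + 4)^2 = x^4 - 4*x^3 - 44*x^2 + 96*x + 576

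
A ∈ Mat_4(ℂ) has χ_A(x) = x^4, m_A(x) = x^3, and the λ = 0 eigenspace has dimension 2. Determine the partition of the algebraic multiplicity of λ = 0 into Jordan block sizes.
Block sizes for λ = 0: [3, 1]

Step 1 — from the characteristic polynomial, algebraic multiplicity of λ = 0 is 4. From dim ker(A − (0)·I) = 2, there are exactly 2 Jordan blocks for λ = 0.
Step 2 — from the minimal polynomial, the factor (x − 0)^3 tells us the largest block for λ = 0 has size 3.
Step 3 — with total size 4, 2 blocks, and largest block 3, the block sizes (in nonincreasing order) are [3, 1].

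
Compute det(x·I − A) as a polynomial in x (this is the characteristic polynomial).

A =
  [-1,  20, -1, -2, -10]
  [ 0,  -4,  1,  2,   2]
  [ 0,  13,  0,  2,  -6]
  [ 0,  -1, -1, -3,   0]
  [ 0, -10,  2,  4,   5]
x^5 + 3*x^4 + 2*x^3 - 2*x^2 - 3*x - 1

Expanding det(x·I − A) (e.g. by cofactor expansion or by noting that A is similar to its Jordan form J, which has the same characteristic polynomial as A) gives
  χ_A(x) = x^5 + 3*x^4 + 2*x^3 - 2*x^2 - 3*x - 1
which factors as (x - 1)*(x + 1)^4. The eigenvalues (with algebraic multiplicities) are λ = -1 with multiplicity 4, λ = 1 with multiplicity 1.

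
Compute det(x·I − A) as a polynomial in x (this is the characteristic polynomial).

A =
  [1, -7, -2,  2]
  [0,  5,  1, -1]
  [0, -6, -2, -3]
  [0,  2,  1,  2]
x^4 - 6*x^3 + 12*x^2 - 10*x + 3

Expanding det(x·I − A) (e.g. by cofactor expansion or by noting that A is similar to its Jordan form J, which has the same characteristic polynomial as A) gives
  χ_A(x) = x^4 - 6*x^3 + 12*x^2 - 10*x + 3
which factors as (x - 3)*(x - 1)^3. The eigenvalues (with algebraic multiplicities) are λ = 1 with multiplicity 3, λ = 3 with multiplicity 1.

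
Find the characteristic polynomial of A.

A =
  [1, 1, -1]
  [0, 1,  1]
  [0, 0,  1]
x^3 - 3*x^2 + 3*x - 1

Expanding det(x·I − A) (e.g. by cofactor expansion or by noting that A is similar to its Jordan form J, which has the same characteristic polynomial as A) gives
  χ_A(x) = x^3 - 3*x^2 + 3*x - 1
which factors as (x - 1)^3. The eigenvalues (with algebraic multiplicities) are λ = 1 with multiplicity 3.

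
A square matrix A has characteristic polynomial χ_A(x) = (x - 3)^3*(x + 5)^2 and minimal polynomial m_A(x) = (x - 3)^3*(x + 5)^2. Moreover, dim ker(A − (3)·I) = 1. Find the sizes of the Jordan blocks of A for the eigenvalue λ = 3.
Block sizes for λ = 3: [3]

Step 1 — from the characteristic polynomial, algebraic multiplicity of λ = 3 is 3. From dim ker(A − (3)·I) = 1, there are exactly 1 Jordan blocks for λ = 3.
Step 2 — from the minimal polynomial, the factor (x − 3)^3 tells us the largest block for λ = 3 has size 3.
Step 3 — with total size 3, 1 blocks, and largest block 3, the block sizes (in nonincreasing order) are [3].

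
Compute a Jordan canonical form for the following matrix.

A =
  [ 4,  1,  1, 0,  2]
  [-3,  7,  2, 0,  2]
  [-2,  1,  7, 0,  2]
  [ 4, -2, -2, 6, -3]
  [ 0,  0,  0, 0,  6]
J_3(6) ⊕ J_2(6)

The characteristic polynomial is
  det(x·I − A) = x^5 - 30*x^4 + 360*x^3 - 2160*x^2 + 6480*x - 7776 = (x - 6)^5

Eigenvalues and multiplicities (the geometric multiplicity of λ is n − rank(A − λI), which equals the number of Jordan blocks for λ):
  λ = 6: algebraic multiplicity = 5, geometric multiplicity = 2

Determining the block sizes for each eigenvalue:
  λ = 6: with am = 5 and gm = 2, the partition is not yet determined (e.g. several partitions of 5 into 2 parts exist). Let N = A − (6)·I. Computing rank(N^1) = 3, rank(N^2) = 1, rank(N^3) = 0; the number of blocks of size ≥ j is rank(N^{j−1}) − rank(N^j), giving [2, 2, 1]. So we have 1 block(s) of size 3, 1 block(s) of size 2 → block sizes [3, 2]

Assembling the blocks gives a Jordan form
J =
  [6, 1, 0, 0, 0]
  [0, 6, 1, 0, 0]
  [0, 0, 6, 0, 0]
  [0, 0, 0, 6, 1]
  [0, 0, 0, 0, 6]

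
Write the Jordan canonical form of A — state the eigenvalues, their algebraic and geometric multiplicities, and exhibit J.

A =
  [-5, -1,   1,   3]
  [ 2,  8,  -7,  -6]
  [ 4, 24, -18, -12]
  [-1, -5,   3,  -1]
J_3(-4) ⊕ J_1(-4)

The characteristic polynomial is
  det(x·I − A) = x^4 + 16*x^3 + 96*x^2 + 256*x + 256 = (x + 4)^4

Eigenvalues and multiplicities (the geometric multiplicity of λ is n − rank(A − λI), which equals the number of Jordan blocks for λ):
  λ = -4: algebraic multiplicity = 4, geometric multiplicity = 2

Determining the block sizes for each eigenvalue:
  λ = -4: with am = 4 and gm = 2, the partition is not yet determined (e.g. several partitions of 4 into 2 parts exist). Let N = A − (-4)·I. Computing rank(N^1) = 2, rank(N^2) = 1, rank(N^3) = 0; the number of blocks of size ≥ j is rank(N^{j−1}) − rank(N^j), giving [2, 1, 1]. So we have 1 block(s) of size 3, 1 block(s) of size 1 → block sizes [3, 1]

Assembling the blocks gives a Jordan form
J =
  [-4,  1,  0,  0]
  [ 0, -4,  1,  0]
  [ 0,  0, -4,  0]
  [ 0,  0,  0, -4]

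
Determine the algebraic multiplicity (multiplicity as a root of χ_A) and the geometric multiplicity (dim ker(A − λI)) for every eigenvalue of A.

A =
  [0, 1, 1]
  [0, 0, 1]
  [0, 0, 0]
λ = 0: alg = 3, geom = 1

Step 1 — factor the characteristic polynomial to read off the algebraic multiplicities:
  χ_A(x) = x^3

Step 2 — compute geometric multiplicities via the rank-nullity identity g(λ) = n − rank(A − λI):
  rank(A − (0)·I) = 2, so dim ker(A − (0)·I) = n − 2 = 1

Summary:
  λ = 0: algebraic multiplicity = 3, geometric multiplicity = 1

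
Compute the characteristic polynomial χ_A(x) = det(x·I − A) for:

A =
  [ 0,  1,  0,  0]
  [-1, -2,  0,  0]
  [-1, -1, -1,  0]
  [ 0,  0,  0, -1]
x^4 + 4*x^3 + 6*x^2 + 4*x + 1

Expanding det(x·I − A) (e.g. by cofactor expansion or by noting that A is similar to its Jordan form J, which has the same characteristic polynomial as A) gives
  χ_A(x) = x^4 + 4*x^3 + 6*x^2 + 4*x + 1
which factors as (x + 1)^4. The eigenvalues (with algebraic multiplicities) are λ = -1 with multiplicity 4.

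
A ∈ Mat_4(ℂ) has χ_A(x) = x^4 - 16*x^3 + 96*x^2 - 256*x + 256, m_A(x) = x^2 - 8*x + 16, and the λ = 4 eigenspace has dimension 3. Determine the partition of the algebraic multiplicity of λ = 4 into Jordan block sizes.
Block sizes for λ = 4: [2, 1, 1]

Step 1 — from the characteristic polynomial, algebraic multiplicity of λ = 4 is 4. From dim ker(A − (4)·I) = 3, there are exactly 3 Jordan blocks for λ = 4.
Step 2 — from the minimal polynomial, the factor (x − 4)^2 tells us the largest block for λ = 4 has size 2.
Step 3 — with total size 4, 3 blocks, and largest block 2, the block sizes (in nonincreasing order) are [2, 1, 1].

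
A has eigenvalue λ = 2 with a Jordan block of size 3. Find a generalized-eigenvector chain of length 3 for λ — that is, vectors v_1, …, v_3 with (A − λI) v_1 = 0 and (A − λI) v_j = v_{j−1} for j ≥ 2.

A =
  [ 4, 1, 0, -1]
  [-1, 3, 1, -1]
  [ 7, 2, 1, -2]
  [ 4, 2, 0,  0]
A Jordan chain for λ = 2 of length 3:
v_1 = (-1, 0, -3, -2)ᵀ
v_2 = (2, -1, 7, 4)ᵀ
v_3 = (1, 0, 0, 0)ᵀ

Let N = A − (2)·I. We want v_3 with N^3 v_3 = 0 but N^2 v_3 ≠ 0; then v_{j-1} := N · v_j for j = 3, …, 2.

Pick v_3 = (1, 0, 0, 0)ᵀ.
Then v_2 = N · v_3 = (2, -1, 7, 4)ᵀ.
Then v_1 = N · v_2 = (-1, 0, -3, -2)ᵀ.

Sanity check: (A − (2)·I) v_1 = (0, 0, 0, 0)ᵀ = 0. ✓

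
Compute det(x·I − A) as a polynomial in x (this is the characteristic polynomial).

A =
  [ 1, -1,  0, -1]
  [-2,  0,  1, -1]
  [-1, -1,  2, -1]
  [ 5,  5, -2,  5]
x^4 - 8*x^3 + 24*x^2 - 32*x + 16

Expanding det(x·I − A) (e.g. by cofactor expansion or by noting that A is similar to its Jordan form J, which has the same characteristic polynomial as A) gives
  χ_A(x) = x^4 - 8*x^3 + 24*x^2 - 32*x + 16
which factors as (x - 2)^4. The eigenvalues (with algebraic multiplicities) are λ = 2 with multiplicity 4.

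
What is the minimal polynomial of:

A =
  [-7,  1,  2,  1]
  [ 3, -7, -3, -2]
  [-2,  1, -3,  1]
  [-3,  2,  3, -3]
x^2 + 10*x + 25

The characteristic polynomial is χ_A(x) = (x + 5)^4, so the eigenvalues are known. The minimal polynomial is
  m_A(x) = Π_λ (x − λ)^{k_λ}
where k_λ is the size of the *largest* Jordan block for λ (equivalently, the smallest k with (A − λI)^k v = 0 for every generalised eigenvector v of λ).

  λ = -5: largest Jordan block has size 2, contributing (x + 5)^2

So m_A(x) = (x + 5)^2 = x^2 + 10*x + 25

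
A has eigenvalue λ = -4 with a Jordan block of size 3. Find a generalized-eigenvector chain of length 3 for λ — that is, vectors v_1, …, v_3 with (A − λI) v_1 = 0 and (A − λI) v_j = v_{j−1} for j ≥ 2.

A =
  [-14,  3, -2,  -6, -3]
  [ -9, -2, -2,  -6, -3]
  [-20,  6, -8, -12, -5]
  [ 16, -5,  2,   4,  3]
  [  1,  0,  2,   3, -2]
A Jordan chain for λ = -4 of length 3:
v_1 = (4, 4, 10, -8, 0)ᵀ
v_2 = (-2, -2, -4, 2, 2)ᵀ
v_3 = (0, 0, 1, 0, 0)ᵀ

Let N = A − (-4)·I. We want v_3 with N^3 v_3 = 0 but N^2 v_3 ≠ 0; then v_{j-1} := N · v_j for j = 3, …, 2.

Pick v_3 = (0, 0, 1, 0, 0)ᵀ.
Then v_2 = N · v_3 = (-2, -2, -4, 2, 2)ᵀ.
Then v_1 = N · v_2 = (4, 4, 10, -8, 0)ᵀ.

Sanity check: (A − (-4)·I) v_1 = (0, 0, 0, 0, 0)ᵀ = 0. ✓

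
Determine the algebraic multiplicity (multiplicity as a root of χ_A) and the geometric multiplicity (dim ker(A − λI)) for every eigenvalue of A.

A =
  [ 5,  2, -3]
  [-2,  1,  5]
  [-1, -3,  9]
λ = 5: alg = 3, geom = 1

Step 1 — factor the characteristic polynomial to read off the algebraic multiplicities:
  χ_A(x) = (x - 5)^3

Step 2 — compute geometric multiplicities via the rank-nullity identity g(λ) = n − rank(A − λI):
  rank(A − (5)·I) = 2, so dim ker(A − (5)·I) = n − 2 = 1

Summary:
  λ = 5: algebraic multiplicity = 3, geometric multiplicity = 1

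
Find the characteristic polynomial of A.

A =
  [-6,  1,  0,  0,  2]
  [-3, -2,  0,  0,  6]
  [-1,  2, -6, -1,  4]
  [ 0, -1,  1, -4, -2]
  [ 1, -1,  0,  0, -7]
x^5 + 25*x^4 + 250*x^3 + 1250*x^2 + 3125*x + 3125

Expanding det(x·I − A) (e.g. by cofactor expansion or by noting that A is similar to its Jordan form J, which has the same characteristic polynomial as A) gives
  χ_A(x) = x^5 + 25*x^4 + 250*x^3 + 1250*x^2 + 3125*x + 3125
which factors as (x + 5)^5. The eigenvalues (with algebraic multiplicities) are λ = -5 with multiplicity 5.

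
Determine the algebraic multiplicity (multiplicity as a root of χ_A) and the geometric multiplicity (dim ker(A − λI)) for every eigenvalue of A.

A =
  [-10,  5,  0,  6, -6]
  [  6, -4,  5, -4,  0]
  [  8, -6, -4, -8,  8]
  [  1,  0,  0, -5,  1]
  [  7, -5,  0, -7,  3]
λ = -4: alg = 5, geom = 2

Step 1 — factor the characteristic polynomial to read off the algebraic multiplicities:
  χ_A(x) = (x + 4)^5

Step 2 — compute geometric multiplicities via the rank-nullity identity g(λ) = n − rank(A − λI):
  rank(A − (-4)·I) = 3, so dim ker(A − (-4)·I) = n − 3 = 2

Summary:
  λ = -4: algebraic multiplicity = 5, geometric multiplicity = 2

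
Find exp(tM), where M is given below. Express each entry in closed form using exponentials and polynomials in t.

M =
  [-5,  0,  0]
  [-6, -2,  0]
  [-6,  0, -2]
e^{tM} =
  [exp(-5*t), 0, 0]
  [-2*exp(-2*t) + 2*exp(-5*t), exp(-2*t), 0]
  [-2*exp(-2*t) + 2*exp(-5*t), 0, exp(-2*t)]

Strategy: write M = P · J · P⁻¹ where J is a Jordan canonical form, so e^{tM} = P · e^{tJ} · P⁻¹, and e^{tJ} can be computed block-by-block.

M has Jordan form
J =
  [-5,  0,  0]
  [ 0, -2,  0]
  [ 0,  0, -2]
(up to reordering of blocks).

Per-block formulas:
  For a 1×1 block at λ = -2: exp(t · [-2]) = [e^(-2t)].
  For a 1×1 block at λ = -5: exp(t · [-5]) = [e^(-5t)].

After assembling e^{tJ} and conjugating by P, we get:

e^{tM} =
  [exp(-5*t), 0, 0]
  [-2*exp(-2*t) + 2*exp(-5*t), exp(-2*t), 0]
  [-2*exp(-2*t) + 2*exp(-5*t), 0, exp(-2*t)]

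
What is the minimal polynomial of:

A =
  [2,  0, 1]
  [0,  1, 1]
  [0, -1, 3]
x^3 - 6*x^2 + 12*x - 8

The characteristic polynomial is χ_A(x) = (x - 2)^3, so the eigenvalues are known. The minimal polynomial is
  m_A(x) = Π_λ (x − λ)^{k_λ}
where k_λ is the size of the *largest* Jordan block for λ (equivalently, the smallest k with (A − λI)^k v = 0 for every generalised eigenvector v of λ).

  λ = 2: largest Jordan block has size 3, contributing (x − 2)^3

So m_A(x) = (x - 2)^3 = x^3 - 6*x^2 + 12*x - 8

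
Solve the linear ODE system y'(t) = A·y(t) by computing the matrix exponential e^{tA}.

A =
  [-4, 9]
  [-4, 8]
e^{tA} =
  [-6*t*exp(2*t) + exp(2*t), 9*t*exp(2*t)]
  [-4*t*exp(2*t), 6*t*exp(2*t) + exp(2*t)]

Strategy: write A = P · J · P⁻¹ where J is a Jordan canonical form, so e^{tA} = P · e^{tJ} · P⁻¹, and e^{tJ} can be computed block-by-block.

A has Jordan form
J =
  [2, 1]
  [0, 2]
(up to reordering of blocks).

Per-block formulas:
  For a 2×2 Jordan block J_2(2): exp(t · J_2(2)) = e^(2t)·(I + t·N), where N is the 2×2 nilpotent shift.

After assembling e^{tJ} and conjugating by P, we get:

e^{tA} =
  [-6*t*exp(2*t) + exp(2*t), 9*t*exp(2*t)]
  [-4*t*exp(2*t), 6*t*exp(2*t) + exp(2*t)]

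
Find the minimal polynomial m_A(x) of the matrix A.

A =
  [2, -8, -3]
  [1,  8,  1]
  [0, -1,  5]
x^3 - 15*x^2 + 75*x - 125

The characteristic polynomial is χ_A(x) = (x - 5)^3, so the eigenvalues are known. The minimal polynomial is
  m_A(x) = Π_λ (x − λ)^{k_λ}
where k_λ is the size of the *largest* Jordan block for λ (equivalently, the smallest k with (A − λI)^k v = 0 for every generalised eigenvector v of λ).

  λ = 5: largest Jordan block has size 3, contributing (x − 5)^3

So m_A(x) = (x - 5)^3 = x^3 - 15*x^2 + 75*x - 125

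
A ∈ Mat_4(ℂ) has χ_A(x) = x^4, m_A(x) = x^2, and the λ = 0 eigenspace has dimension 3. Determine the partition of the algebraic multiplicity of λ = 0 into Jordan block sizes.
Block sizes for λ = 0: [2, 1, 1]

Step 1 — from the characteristic polynomial, algebraic multiplicity of λ = 0 is 4. From dim ker(A − (0)·I) = 3, there are exactly 3 Jordan blocks for λ = 0.
Step 2 — from the minimal polynomial, the factor (x − 0)^2 tells us the largest block for λ = 0 has size 2.
Step 3 — with total size 4, 3 blocks, and largest block 2, the block sizes (in nonincreasing order) are [2, 1, 1].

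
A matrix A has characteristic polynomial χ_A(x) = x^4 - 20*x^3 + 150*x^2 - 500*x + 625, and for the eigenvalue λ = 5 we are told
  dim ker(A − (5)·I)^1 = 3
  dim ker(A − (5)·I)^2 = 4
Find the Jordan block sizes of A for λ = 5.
Block sizes for λ = 5: [2, 1, 1]

From the dimensions of kernels of powers, the number of Jordan blocks of size at least j is d_j − d_{j−1} where d_j = dim ker(N^j) (with d_0 = 0). Computing the differences gives [3, 1].
The number of blocks of size exactly k is (#blocks of size ≥ k) − (#blocks of size ≥ k + 1), so the partition is: 2 block(s) of size 1, 1 block(s) of size 2.
In nonincreasing order the block sizes are [2, 1, 1].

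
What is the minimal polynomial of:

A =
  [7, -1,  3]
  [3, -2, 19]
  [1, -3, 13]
x^3 - 18*x^2 + 108*x - 216

The characteristic polynomial is χ_A(x) = (x - 6)^3, so the eigenvalues are known. The minimal polynomial is
  m_A(x) = Π_λ (x − λ)^{k_λ}
where k_λ is the size of the *largest* Jordan block for λ (equivalently, the smallest k with (A − λI)^k v = 0 for every generalised eigenvector v of λ).

  λ = 6: largest Jordan block has size 3, contributing (x − 6)^3

So m_A(x) = (x - 6)^3 = x^3 - 18*x^2 + 108*x - 216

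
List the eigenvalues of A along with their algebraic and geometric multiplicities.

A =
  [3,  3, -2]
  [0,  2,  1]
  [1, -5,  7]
λ = 4: alg = 3, geom = 1

Step 1 — factor the characteristic polynomial to read off the algebraic multiplicities:
  χ_A(x) = (x - 4)^3

Step 2 — compute geometric multiplicities via the rank-nullity identity g(λ) = n − rank(A − λI):
  rank(A − (4)·I) = 2, so dim ker(A − (4)·I) = n − 2 = 1

Summary:
  λ = 4: algebraic multiplicity = 3, geometric multiplicity = 1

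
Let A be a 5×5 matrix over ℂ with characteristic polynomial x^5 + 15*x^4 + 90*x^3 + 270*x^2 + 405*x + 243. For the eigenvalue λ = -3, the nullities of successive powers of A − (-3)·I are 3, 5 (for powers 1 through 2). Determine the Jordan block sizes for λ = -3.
Block sizes for λ = -3: [2, 2, 1]

From the dimensions of kernels of powers, the number of Jordan blocks of size at least j is d_j − d_{j−1} where d_j = dim ker(N^j) (with d_0 = 0). Computing the differences gives [3, 2].
The number of blocks of size exactly k is (#blocks of size ≥ k) − (#blocks of size ≥ k + 1), so the partition is: 1 block(s) of size 1, 2 block(s) of size 2.
In nonincreasing order the block sizes are [2, 2, 1].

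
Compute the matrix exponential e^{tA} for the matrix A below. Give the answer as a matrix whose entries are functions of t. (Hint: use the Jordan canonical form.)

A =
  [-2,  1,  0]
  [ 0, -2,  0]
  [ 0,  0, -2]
e^{tA} =
  [exp(-2*t), t*exp(-2*t), 0]
  [0, exp(-2*t), 0]
  [0, 0, exp(-2*t)]

Strategy: write A = P · J · P⁻¹ where J is a Jordan canonical form, so e^{tA} = P · e^{tJ} · P⁻¹, and e^{tJ} can be computed block-by-block.

A has Jordan form
J =
  [-2,  1,  0]
  [ 0, -2,  0]
  [ 0,  0, -2]
(up to reordering of blocks).

Per-block formulas:
  For a 2×2 Jordan block J_2(-2): exp(t · J_2(-2)) = e^(-2t)·(I + t·N), where N is the 2×2 nilpotent shift.
  For a 1×1 block at λ = -2: exp(t · [-2]) = [e^(-2t)].

After assembling e^{tJ} and conjugating by P, we get:

e^{tA} =
  [exp(-2*t), t*exp(-2*t), 0]
  [0, exp(-2*t), 0]
  [0, 0, exp(-2*t)]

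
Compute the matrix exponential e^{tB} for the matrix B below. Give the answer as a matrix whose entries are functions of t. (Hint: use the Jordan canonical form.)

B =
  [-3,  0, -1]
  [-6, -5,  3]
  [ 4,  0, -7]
e^{tB} =
  [2*t*exp(-5*t) + exp(-5*t), 0, -t*exp(-5*t)]
  [-6*t*exp(-5*t), exp(-5*t), 3*t*exp(-5*t)]
  [4*t*exp(-5*t), 0, -2*t*exp(-5*t) + exp(-5*t)]

Strategy: write B = P · J · P⁻¹ where J is a Jordan canonical form, so e^{tB} = P · e^{tJ} · P⁻¹, and e^{tJ} can be computed block-by-block.

B has Jordan form
J =
  [-5,  1,  0]
  [ 0, -5,  0]
  [ 0,  0, -5]
(up to reordering of blocks).

Per-block formulas:
  For a 1×1 block at λ = -5: exp(t · [-5]) = [e^(-5t)].
  For a 2×2 Jordan block J_2(-5): exp(t · J_2(-5)) = e^(-5t)·(I + t·N), where N is the 2×2 nilpotent shift.

After assembling e^{tJ} and conjugating by P, we get:

e^{tB} =
  [2*t*exp(-5*t) + exp(-5*t), 0, -t*exp(-5*t)]
  [-6*t*exp(-5*t), exp(-5*t), 3*t*exp(-5*t)]
  [4*t*exp(-5*t), 0, -2*t*exp(-5*t) + exp(-5*t)]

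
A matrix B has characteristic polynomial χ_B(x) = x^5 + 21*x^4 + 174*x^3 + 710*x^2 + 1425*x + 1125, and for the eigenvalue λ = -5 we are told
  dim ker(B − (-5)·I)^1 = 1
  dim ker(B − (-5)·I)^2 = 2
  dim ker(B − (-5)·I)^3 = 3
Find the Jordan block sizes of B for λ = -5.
Block sizes for λ = -5: [3]

From the dimensions of kernels of powers, the number of Jordan blocks of size at least j is d_j − d_{j−1} where d_j = dim ker(N^j) (with d_0 = 0). Computing the differences gives [1, 1, 1].
The number of blocks of size exactly k is (#blocks of size ≥ k) − (#blocks of size ≥ k + 1), so the partition is: 1 block(s) of size 3.
In nonincreasing order the block sizes are [3].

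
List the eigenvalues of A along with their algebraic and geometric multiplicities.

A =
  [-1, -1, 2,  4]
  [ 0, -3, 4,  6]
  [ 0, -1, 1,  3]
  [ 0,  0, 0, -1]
λ = -1: alg = 4, geom = 2

Step 1 — factor the characteristic polynomial to read off the algebraic multiplicities:
  χ_A(x) = (x + 1)^4

Step 2 — compute geometric multiplicities via the rank-nullity identity g(λ) = n − rank(A − λI):
  rank(A − (-1)·I) = 2, so dim ker(A − (-1)·I) = n − 2 = 2

Summary:
  λ = -1: algebraic multiplicity = 4, geometric multiplicity = 2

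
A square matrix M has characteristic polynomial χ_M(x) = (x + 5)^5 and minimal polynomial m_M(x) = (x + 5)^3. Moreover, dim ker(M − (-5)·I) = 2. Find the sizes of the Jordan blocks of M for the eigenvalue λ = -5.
Block sizes for λ = -5: [3, 2]

Step 1 — from the characteristic polynomial, algebraic multiplicity of λ = -5 is 5. From dim ker(M − (-5)·I) = 2, there are exactly 2 Jordan blocks for λ = -5.
Step 2 — from the minimal polynomial, the factor (x + 5)^3 tells us the largest block for λ = -5 has size 3.
Step 3 — with total size 5, 2 blocks, and largest block 3, the block sizes (in nonincreasing order) are [3, 2].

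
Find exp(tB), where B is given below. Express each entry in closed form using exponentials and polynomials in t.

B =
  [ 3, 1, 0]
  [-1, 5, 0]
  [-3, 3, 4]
e^{tB} =
  [-t*exp(4*t) + exp(4*t), t*exp(4*t), 0]
  [-t*exp(4*t), t*exp(4*t) + exp(4*t), 0]
  [-3*t*exp(4*t), 3*t*exp(4*t), exp(4*t)]

Strategy: write B = P · J · P⁻¹ where J is a Jordan canonical form, so e^{tB} = P · e^{tJ} · P⁻¹, and e^{tJ} can be computed block-by-block.

B has Jordan form
J =
  [4, 1, 0]
  [0, 4, 0]
  [0, 0, 4]
(up to reordering of blocks).

Per-block formulas:
  For a 1×1 block at λ = 4: exp(t · [4]) = [e^(4t)].
  For a 2×2 Jordan block J_2(4): exp(t · J_2(4)) = e^(4t)·(I + t·N), where N is the 2×2 nilpotent shift.

After assembling e^{tJ} and conjugating by P, we get:

e^{tB} =
  [-t*exp(4*t) + exp(4*t), t*exp(4*t), 0]
  [-t*exp(4*t), t*exp(4*t) + exp(4*t), 0]
  [-3*t*exp(4*t), 3*t*exp(4*t), exp(4*t)]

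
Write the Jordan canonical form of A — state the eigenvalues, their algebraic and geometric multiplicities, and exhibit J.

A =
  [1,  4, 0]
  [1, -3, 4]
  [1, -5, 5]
J_3(1)

The characteristic polynomial is
  det(x·I − A) = x^3 - 3*x^2 + 3*x - 1 = (x - 1)^3

Eigenvalues and multiplicities (the geometric multiplicity of λ is n − rank(A − λI), which equals the number of Jordan blocks for λ):
  λ = 1: algebraic multiplicity = 3, geometric multiplicity = 1

Determining the block sizes for each eigenvalue:
  λ = 1: one block (gm = 1), so the single block has size am = 3 → block sizes [3]

Assembling the blocks gives a Jordan form
J =
  [1, 1, 0]
  [0, 1, 1]
  [0, 0, 1]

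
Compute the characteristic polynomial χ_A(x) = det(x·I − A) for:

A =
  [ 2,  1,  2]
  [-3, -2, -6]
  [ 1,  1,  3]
x^3 - 3*x^2 + 3*x - 1

Expanding det(x·I − A) (e.g. by cofactor expansion or by noting that A is similar to its Jordan form J, which has the same characteristic polynomial as A) gives
  χ_A(x) = x^3 - 3*x^2 + 3*x - 1
which factors as (x - 1)^3. The eigenvalues (with algebraic multiplicities) are λ = 1 with multiplicity 3.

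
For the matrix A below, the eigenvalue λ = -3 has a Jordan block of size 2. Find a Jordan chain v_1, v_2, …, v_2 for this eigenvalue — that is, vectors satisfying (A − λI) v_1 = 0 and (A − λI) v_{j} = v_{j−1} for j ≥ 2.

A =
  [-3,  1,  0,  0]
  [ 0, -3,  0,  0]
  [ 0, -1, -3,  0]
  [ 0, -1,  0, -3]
A Jordan chain for λ = -3 of length 2:
v_1 = (1, 0, -1, -1)ᵀ
v_2 = (0, 1, 0, 0)ᵀ

Let N = A − (-3)·I. We want v_2 with N^2 v_2 = 0 but N^1 v_2 ≠ 0; then v_{j-1} := N · v_j for j = 2, …, 2.

Pick v_2 = (0, 1, 0, 0)ᵀ.
Then v_1 = N · v_2 = (1, 0, -1, -1)ᵀ.

Sanity check: (A − (-3)·I) v_1 = (0, 0, 0, 0)ᵀ = 0. ✓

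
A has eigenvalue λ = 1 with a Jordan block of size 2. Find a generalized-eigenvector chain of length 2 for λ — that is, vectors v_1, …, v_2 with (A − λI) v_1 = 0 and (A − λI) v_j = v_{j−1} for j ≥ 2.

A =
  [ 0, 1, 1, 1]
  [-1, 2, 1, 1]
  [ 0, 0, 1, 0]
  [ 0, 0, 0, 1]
A Jordan chain for λ = 1 of length 2:
v_1 = (-1, -1, 0, 0)ᵀ
v_2 = (1, 0, 0, 0)ᵀ

Let N = A − (1)·I. We want v_2 with N^2 v_2 = 0 but N^1 v_2 ≠ 0; then v_{j-1} := N · v_j for j = 2, …, 2.

Pick v_2 = (1, 0, 0, 0)ᵀ.
Then v_1 = N · v_2 = (-1, -1, 0, 0)ᵀ.

Sanity check: (A − (1)·I) v_1 = (0, 0, 0, 0)ᵀ = 0. ✓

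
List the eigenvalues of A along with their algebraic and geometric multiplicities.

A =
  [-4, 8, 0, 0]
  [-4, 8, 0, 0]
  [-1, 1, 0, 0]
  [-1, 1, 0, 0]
λ = 0: alg = 3, geom = 2; λ = 4: alg = 1, geom = 1

Step 1 — factor the characteristic polynomial to read off the algebraic multiplicities:
  χ_A(x) = x^3*(x - 4)

Step 2 — compute geometric multiplicities via the rank-nullity identity g(λ) = n − rank(A − λI):
  rank(A − (0)·I) = 2, so dim ker(A − (0)·I) = n − 2 = 2
  rank(A − (4)·I) = 3, so dim ker(A − (4)·I) = n − 3 = 1

Summary:
  λ = 0: algebraic multiplicity = 3, geometric multiplicity = 2
  λ = 4: algebraic multiplicity = 1, geometric multiplicity = 1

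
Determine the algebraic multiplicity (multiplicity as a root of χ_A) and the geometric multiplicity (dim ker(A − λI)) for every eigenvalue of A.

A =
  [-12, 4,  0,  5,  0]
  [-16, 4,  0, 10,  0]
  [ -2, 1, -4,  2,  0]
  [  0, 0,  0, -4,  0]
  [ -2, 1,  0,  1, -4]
λ = -4: alg = 5, geom = 3

Step 1 — factor the characteristic polynomial to read off the algebraic multiplicities:
  χ_A(x) = (x + 4)^5

Step 2 — compute geometric multiplicities via the rank-nullity identity g(λ) = n − rank(A − λI):
  rank(A − (-4)·I) = 2, so dim ker(A − (-4)·I) = n − 2 = 3

Summary:
  λ = -4: algebraic multiplicity = 5, geometric multiplicity = 3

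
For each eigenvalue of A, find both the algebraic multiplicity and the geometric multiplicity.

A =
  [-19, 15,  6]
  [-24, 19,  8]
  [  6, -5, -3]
λ = -1: alg = 3, geom = 2

Step 1 — factor the characteristic polynomial to read off the algebraic multiplicities:
  χ_A(x) = (x + 1)^3

Step 2 — compute geometric multiplicities via the rank-nullity identity g(λ) = n − rank(A − λI):
  rank(A − (-1)·I) = 1, so dim ker(A − (-1)·I) = n − 1 = 2

Summary:
  λ = -1: algebraic multiplicity = 3, geometric multiplicity = 2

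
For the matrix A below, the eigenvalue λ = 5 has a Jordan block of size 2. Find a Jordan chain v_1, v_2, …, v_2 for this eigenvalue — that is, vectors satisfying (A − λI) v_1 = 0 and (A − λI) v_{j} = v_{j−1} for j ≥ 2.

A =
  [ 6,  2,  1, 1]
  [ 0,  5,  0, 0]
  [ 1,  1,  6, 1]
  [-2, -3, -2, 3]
A Jordan chain for λ = 5 of length 2:
v_1 = (1, 0, 1, -2)ᵀ
v_2 = (1, 0, 0, 0)ᵀ

Let N = A − (5)·I. We want v_2 with N^2 v_2 = 0 but N^1 v_2 ≠ 0; then v_{j-1} := N · v_j for j = 2, …, 2.

Pick v_2 = (1, 0, 0, 0)ᵀ.
Then v_1 = N · v_2 = (1, 0, 1, -2)ᵀ.

Sanity check: (A − (5)·I) v_1 = (0, 0, 0, 0)ᵀ = 0. ✓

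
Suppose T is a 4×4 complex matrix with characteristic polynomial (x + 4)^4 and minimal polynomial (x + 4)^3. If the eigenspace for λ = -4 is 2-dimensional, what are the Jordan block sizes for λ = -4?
Block sizes for λ = -4: [3, 1]

Step 1 — from the characteristic polynomial, algebraic multiplicity of λ = -4 is 4. From dim ker(T − (-4)·I) = 2, there are exactly 2 Jordan blocks for λ = -4.
Step 2 — from the minimal polynomial, the factor (x + 4)^3 tells us the largest block for λ = -4 has size 3.
Step 3 — with total size 4, 2 blocks, and largest block 3, the block sizes (in nonincreasing order) are [3, 1].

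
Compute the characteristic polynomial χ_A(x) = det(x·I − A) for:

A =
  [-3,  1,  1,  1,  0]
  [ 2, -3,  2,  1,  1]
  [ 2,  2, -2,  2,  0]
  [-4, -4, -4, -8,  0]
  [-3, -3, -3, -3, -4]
x^5 + 20*x^4 + 160*x^3 + 640*x^2 + 1280*x + 1024

Expanding det(x·I − A) (e.g. by cofactor expansion or by noting that A is similar to its Jordan form J, which has the same characteristic polynomial as A) gives
  χ_A(x) = x^5 + 20*x^4 + 160*x^3 + 640*x^2 + 1280*x + 1024
which factors as (x + 4)^5. The eigenvalues (with algebraic multiplicities) are λ = -4 with multiplicity 5.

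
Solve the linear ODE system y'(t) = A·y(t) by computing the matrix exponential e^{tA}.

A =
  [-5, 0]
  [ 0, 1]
e^{tA} =
  [exp(-5*t), 0]
  [0, exp(t)]

Strategy: write A = P · J · P⁻¹ where J is a Jordan canonical form, so e^{tA} = P · e^{tJ} · P⁻¹, and e^{tJ} can be computed block-by-block.

A has Jordan form
J =
  [-5, 0]
  [ 0, 1]
(up to reordering of blocks).

Per-block formulas:
  For a 1×1 block at λ = -5: exp(t · [-5]) = [e^(-5t)].
  For a 1×1 block at λ = 1: exp(t · [1]) = [e^(1t)].

After assembling e^{tJ} and conjugating by P, we get:

e^{tA} =
  [exp(-5*t), 0]
  [0, exp(t)]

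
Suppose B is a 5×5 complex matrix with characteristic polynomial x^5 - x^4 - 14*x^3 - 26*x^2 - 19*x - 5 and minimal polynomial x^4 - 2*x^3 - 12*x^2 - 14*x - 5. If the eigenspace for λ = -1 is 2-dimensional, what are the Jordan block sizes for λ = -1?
Block sizes for λ = -1: [3, 1]

Step 1 — from the characteristic polynomial, algebraic multiplicity of λ = -1 is 4. From dim ker(B − (-1)·I) = 2, there are exactly 2 Jordan blocks for λ = -1.
Step 2 — from the minimal polynomial, the factor (x + 1)^3 tells us the largest block for λ = -1 has size 3.
Step 3 — with total size 4, 2 blocks, and largest block 3, the block sizes (in nonincreasing order) are [3, 1].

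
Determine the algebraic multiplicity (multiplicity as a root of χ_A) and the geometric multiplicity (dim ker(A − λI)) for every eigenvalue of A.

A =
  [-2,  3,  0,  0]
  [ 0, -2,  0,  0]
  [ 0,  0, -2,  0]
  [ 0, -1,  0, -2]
λ = -2: alg = 4, geom = 3

Step 1 — factor the characteristic polynomial to read off the algebraic multiplicities:
  χ_A(x) = (x + 2)^4

Step 2 — compute geometric multiplicities via the rank-nullity identity g(λ) = n − rank(A − λI):
  rank(A − (-2)·I) = 1, so dim ker(A − (-2)·I) = n − 1 = 3

Summary:
  λ = -2: algebraic multiplicity = 4, geometric multiplicity = 3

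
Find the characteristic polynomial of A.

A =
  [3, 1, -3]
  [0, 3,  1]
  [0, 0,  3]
x^3 - 9*x^2 + 27*x - 27

Expanding det(x·I − A) (e.g. by cofactor expansion or by noting that A is similar to its Jordan form J, which has the same characteristic polynomial as A) gives
  χ_A(x) = x^3 - 9*x^2 + 27*x - 27
which factors as (x - 3)^3. The eigenvalues (with algebraic multiplicities) are λ = 3 with multiplicity 3.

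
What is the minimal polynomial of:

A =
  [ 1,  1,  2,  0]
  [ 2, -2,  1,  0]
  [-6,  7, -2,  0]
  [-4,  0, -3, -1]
x^3 + 3*x^2 + 3*x + 1

The characteristic polynomial is χ_A(x) = (x + 1)^4, so the eigenvalues are known. The minimal polynomial is
  m_A(x) = Π_λ (x − λ)^{k_λ}
where k_λ is the size of the *largest* Jordan block for λ (equivalently, the smallest k with (A − λI)^k v = 0 for every generalised eigenvector v of λ).

  λ = -1: largest Jordan block has size 3, contributing (x + 1)^3

So m_A(x) = (x + 1)^3 = x^3 + 3*x^2 + 3*x + 1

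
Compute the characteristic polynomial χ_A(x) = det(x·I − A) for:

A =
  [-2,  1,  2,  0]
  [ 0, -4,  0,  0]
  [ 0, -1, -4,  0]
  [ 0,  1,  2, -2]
x^4 + 12*x^3 + 52*x^2 + 96*x + 64

Expanding det(x·I − A) (e.g. by cofactor expansion or by noting that A is similar to its Jordan form J, which has the same characteristic polynomial as A) gives
  χ_A(x) = x^4 + 12*x^3 + 52*x^2 + 96*x + 64
which factors as (x + 2)^2*(x + 4)^2. The eigenvalues (with algebraic multiplicities) are λ = -4 with multiplicity 2, λ = -2 with multiplicity 2.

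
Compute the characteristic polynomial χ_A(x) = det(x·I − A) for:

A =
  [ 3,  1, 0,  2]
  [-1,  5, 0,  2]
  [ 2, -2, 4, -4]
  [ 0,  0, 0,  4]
x^4 - 16*x^3 + 96*x^2 - 256*x + 256

Expanding det(x·I − A) (e.g. by cofactor expansion or by noting that A is similar to its Jordan form J, which has the same characteristic polynomial as A) gives
  χ_A(x) = x^4 - 16*x^3 + 96*x^2 - 256*x + 256
which factors as (x - 4)^4. The eigenvalues (with algebraic multiplicities) are λ = 4 with multiplicity 4.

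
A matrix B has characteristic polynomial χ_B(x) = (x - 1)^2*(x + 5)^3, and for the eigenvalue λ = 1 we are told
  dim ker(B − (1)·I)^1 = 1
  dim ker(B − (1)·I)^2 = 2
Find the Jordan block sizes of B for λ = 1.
Block sizes for λ = 1: [2]

From the dimensions of kernels of powers, the number of Jordan blocks of size at least j is d_j − d_{j−1} where d_j = dim ker(N^j) (with d_0 = 0). Computing the differences gives [1, 1].
The number of blocks of size exactly k is (#blocks of size ≥ k) − (#blocks of size ≥ k + 1), so the partition is: 1 block(s) of size 2.
In nonincreasing order the block sizes are [2].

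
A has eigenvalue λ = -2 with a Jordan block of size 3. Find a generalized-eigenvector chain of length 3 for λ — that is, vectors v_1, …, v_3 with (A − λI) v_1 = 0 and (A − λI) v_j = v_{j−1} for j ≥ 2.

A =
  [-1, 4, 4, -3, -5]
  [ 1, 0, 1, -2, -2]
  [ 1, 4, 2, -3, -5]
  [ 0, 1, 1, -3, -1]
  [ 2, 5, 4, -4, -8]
A Jordan chain for λ = -2 of length 3:
v_1 = (-1, 0, -1, 0, -1)ᵀ
v_2 = (1, 1, 1, 0, 2)ᵀ
v_3 = (1, 0, 0, 0, 0)ᵀ

Let N = A − (-2)·I. We want v_3 with N^3 v_3 = 0 but N^2 v_3 ≠ 0; then v_{j-1} := N · v_j for j = 3, …, 2.

Pick v_3 = (1, 0, 0, 0, 0)ᵀ.
Then v_2 = N · v_3 = (1, 1, 1, 0, 2)ᵀ.
Then v_1 = N · v_2 = (-1, 0, -1, 0, -1)ᵀ.

Sanity check: (A − (-2)·I) v_1 = (0, 0, 0, 0, 0)ᵀ = 0. ✓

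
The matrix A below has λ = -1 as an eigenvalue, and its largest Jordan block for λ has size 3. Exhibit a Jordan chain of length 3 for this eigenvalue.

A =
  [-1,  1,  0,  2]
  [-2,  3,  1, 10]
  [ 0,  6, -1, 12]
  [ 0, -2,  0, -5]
A Jordan chain for λ = -1 of length 3:
v_1 = (-2, -8, -12, 4)ᵀ
v_2 = (0, -2, 0, 0)ᵀ
v_3 = (1, 0, 0, 0)ᵀ

Let N = A − (-1)·I. We want v_3 with N^3 v_3 = 0 but N^2 v_3 ≠ 0; then v_{j-1} := N · v_j for j = 3, …, 2.

Pick v_3 = (1, 0, 0, 0)ᵀ.
Then v_2 = N · v_3 = (0, -2, 0, 0)ᵀ.
Then v_1 = N · v_2 = (-2, -8, -12, 4)ᵀ.

Sanity check: (A − (-1)·I) v_1 = (0, 0, 0, 0)ᵀ = 0. ✓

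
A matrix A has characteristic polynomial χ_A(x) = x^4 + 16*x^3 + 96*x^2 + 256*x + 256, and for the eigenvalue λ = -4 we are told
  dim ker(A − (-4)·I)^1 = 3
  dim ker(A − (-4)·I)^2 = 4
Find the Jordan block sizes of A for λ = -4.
Block sizes for λ = -4: [2, 1, 1]

From the dimensions of kernels of powers, the number of Jordan blocks of size at least j is d_j − d_{j−1} where d_j = dim ker(N^j) (with d_0 = 0). Computing the differences gives [3, 1].
The number of blocks of size exactly k is (#blocks of size ≥ k) − (#blocks of size ≥ k + 1), so the partition is: 2 block(s) of size 1, 1 block(s) of size 2.
In nonincreasing order the block sizes are [2, 1, 1].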